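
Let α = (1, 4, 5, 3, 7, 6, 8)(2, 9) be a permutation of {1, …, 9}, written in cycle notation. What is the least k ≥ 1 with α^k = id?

The disjoint cycles have lengths 7, 2.
Since disjoint cycles commute, ord(α) = lcm(7, 2) = 14.

14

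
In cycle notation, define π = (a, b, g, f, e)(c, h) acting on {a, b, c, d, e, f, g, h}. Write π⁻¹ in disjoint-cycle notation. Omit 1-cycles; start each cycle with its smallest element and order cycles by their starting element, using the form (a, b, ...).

The inverse reverses each cycle.
After reversing and putting each cycle's least element first, π⁻¹ = (a, e, f, g, b)(c, h).

(a, e, f, g, b)(c, h)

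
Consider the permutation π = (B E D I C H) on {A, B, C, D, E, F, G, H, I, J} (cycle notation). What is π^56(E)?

I

E lies in the 6-cycle (B E D I C H).
Since the cycle has length 6, π^56 acts on it the same as π^2 (56 mod 6 = 2).
Stepping 2 places around the cycle: E → D → I.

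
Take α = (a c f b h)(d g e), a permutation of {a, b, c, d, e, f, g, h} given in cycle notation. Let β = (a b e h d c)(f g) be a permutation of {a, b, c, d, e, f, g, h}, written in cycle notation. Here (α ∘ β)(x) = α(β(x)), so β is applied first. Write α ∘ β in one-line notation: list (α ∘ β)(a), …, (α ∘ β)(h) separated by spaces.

h d c f a e b g

(α ∘ β)(x) = α(β(x)). Computing each image: α(β(a)) = α(b) = h, α(β(b)) = α(e) = d, α(β(c)) = α(a) = c, α(β(d)) = α(c) = f, α(β(e)) = α(h) = a, α(β(f)) = α(g) = e, α(β(g)) = α(f) = b, α(β(h)) = α(d) = g.
Hence α ∘ β = [h d c f a e b g].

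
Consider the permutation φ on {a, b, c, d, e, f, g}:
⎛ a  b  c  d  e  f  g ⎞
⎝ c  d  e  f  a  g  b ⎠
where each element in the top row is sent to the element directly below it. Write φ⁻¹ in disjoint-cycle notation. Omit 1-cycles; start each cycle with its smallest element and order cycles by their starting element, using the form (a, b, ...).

(a, e, c)(b, g, f, d)

First write φ in disjoint cycles: (a, c, e)(b, d, f, g).
Reversing each cycle (and rotating so the smallest element leads) gives φ⁻¹ = (a, e, c)(b, g, f, d).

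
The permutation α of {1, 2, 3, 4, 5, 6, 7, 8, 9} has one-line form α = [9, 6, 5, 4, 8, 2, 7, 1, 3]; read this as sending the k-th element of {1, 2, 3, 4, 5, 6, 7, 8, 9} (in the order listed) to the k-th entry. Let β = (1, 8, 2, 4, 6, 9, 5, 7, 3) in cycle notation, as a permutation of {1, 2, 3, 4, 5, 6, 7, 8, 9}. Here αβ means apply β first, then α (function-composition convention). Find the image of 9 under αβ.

8

First apply β: β(9) = 5, then α(5) = 8. Thus (αβ)(9) = 8.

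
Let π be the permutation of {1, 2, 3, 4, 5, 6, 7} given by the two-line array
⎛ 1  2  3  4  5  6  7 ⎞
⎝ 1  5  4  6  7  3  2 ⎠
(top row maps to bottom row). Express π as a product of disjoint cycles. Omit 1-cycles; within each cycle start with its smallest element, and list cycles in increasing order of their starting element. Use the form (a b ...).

(2 5 7)(3 4 6)

Start at 2 and follow images: 2 → 5 → 7 → 2, giving the cycle (2 5 7).
Repeating from the next unused element and collecting all non-trivial cycles gives (2 5 7)(3 4 6).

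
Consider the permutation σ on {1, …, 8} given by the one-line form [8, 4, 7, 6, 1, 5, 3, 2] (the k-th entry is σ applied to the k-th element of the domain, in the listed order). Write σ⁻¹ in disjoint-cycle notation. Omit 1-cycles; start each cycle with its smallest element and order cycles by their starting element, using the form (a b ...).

First write σ in disjoint cycles: (1 8 2 4 6 5)(3 7).
Reversing each cycle (and rotating so the smallest element leads) gives σ⁻¹ = (1 5 6 4 2 8)(3 7).

(1 5 6 4 2 8)(3 7)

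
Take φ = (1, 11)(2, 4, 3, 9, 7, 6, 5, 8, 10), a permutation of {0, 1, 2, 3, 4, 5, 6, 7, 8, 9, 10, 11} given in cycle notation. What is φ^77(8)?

8 lies in the 9-cycle (2, 4, 3, 9, 7, 6, 5, 8, 10).
On a 9-cycle, φ^9 is the identity, so φ^77 = φ^5 there (77 ≡ 5 mod 9).
Advancing 5 steps from 8: 8 → 10 → 2 → 4 → 3 → 9.

9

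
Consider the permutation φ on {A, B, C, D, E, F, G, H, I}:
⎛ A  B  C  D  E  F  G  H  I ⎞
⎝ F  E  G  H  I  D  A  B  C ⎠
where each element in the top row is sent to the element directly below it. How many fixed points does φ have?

0

No element satisfies φ(x) = x, so there are 0 fixed points.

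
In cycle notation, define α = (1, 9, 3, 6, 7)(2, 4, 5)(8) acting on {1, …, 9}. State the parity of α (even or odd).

The cycle lengths are 5, 3, 1.
A cycle of length ℓ contributes ℓ−1 transpositions, so α is a product of 4 + 2 = 6 transpositions — even.

even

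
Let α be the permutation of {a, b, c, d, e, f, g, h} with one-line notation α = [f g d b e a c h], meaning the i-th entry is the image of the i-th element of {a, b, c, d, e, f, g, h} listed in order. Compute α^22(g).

d

Tracing g → c → … returns to g after 4 steps, so g lies in a 4-cycle (b g c d).
On a 4-cycle, α^4 is the identity, so α^22 = α^2 there (22 ≡ 2 mod 4).
Advancing 2 steps from g: g → c → d.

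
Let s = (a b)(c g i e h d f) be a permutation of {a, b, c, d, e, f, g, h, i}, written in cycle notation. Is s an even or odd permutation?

The cycle lengths are 7, 2.
A cycle of length ℓ contributes ℓ−1 transpositions, so s is a product of 6 + 1 = 7 transpositions — odd.

odd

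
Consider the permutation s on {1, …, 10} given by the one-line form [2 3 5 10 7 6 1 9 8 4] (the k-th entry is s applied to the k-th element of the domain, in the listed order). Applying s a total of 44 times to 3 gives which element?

Tracing 3 → 5 → … returns to 3 after 5 steps, so 3 lies in a 5-cycle (1, 2, 3, 5, 7).
On a 5-cycle, s^5 is the identity, so s^44 = s^4 there (44 ≡ 4 mod 5).
Advancing 4 steps from 3: 3 → 5 → 7 → 1 → 2.

2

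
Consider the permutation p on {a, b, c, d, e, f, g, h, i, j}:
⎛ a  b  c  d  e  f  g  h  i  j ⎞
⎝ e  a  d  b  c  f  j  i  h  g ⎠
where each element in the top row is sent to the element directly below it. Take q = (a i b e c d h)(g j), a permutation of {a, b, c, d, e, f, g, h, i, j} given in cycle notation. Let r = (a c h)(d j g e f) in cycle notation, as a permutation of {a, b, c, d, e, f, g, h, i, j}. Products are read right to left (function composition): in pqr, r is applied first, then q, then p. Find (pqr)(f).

i

Apply the permutations in order: r(f) = d, then q(d) = h, then p(h) = i. So (pqr)(f) = i.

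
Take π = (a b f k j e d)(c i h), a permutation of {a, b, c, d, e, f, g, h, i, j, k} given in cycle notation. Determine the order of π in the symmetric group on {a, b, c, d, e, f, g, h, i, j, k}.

The disjoint cycles have lengths 7, 3, 1.
The order of π is the least common multiple of its cycle lengths: lcm(7, 3) = 21.

21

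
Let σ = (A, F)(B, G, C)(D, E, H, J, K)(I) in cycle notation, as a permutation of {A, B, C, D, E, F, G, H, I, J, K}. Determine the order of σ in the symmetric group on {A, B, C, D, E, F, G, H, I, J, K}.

30

The disjoint cycles have lengths 5, 3, 2, 1.
The order is lcm(5, 3, 2) = 30.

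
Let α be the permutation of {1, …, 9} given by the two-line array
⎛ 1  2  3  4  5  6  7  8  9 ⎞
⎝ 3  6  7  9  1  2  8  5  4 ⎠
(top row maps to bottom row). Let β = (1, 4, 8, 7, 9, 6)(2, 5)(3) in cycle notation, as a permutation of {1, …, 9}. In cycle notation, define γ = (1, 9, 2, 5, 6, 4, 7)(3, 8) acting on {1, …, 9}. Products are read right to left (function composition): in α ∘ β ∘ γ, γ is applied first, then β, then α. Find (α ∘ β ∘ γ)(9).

(α ∘ β ∘ γ)(9) = α(β(γ(9))). γ(9) = 2, then β(2) = 5, then α(5) = 1, so the result is 1.

1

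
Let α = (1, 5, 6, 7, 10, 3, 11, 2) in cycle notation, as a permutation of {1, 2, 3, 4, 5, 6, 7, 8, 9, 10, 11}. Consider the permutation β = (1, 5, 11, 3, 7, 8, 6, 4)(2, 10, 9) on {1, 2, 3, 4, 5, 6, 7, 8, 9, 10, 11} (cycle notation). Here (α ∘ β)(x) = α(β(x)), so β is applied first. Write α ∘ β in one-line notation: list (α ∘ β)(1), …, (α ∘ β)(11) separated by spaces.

6 3 10 5 2 4 8 7 1 9 11

(α ∘ β)(x) = α(β(x)). Computing each image: α(β(1)) = α(5) = 6, α(β(2)) = α(10) = 3, α(β(3)) = α(7) = 10, α(β(4)) = α(1) = 5, α(β(5)) = α(11) = 2, α(β(6)) = α(4) = 4, α(β(7)) = α(8) = 8, α(β(8)) = α(6) = 7, α(β(9)) = α(2) = 1, α(β(10)) = α(9) = 9, α(β(11)) = α(3) = 11.
Hence α ∘ β = [6 3 10 5 2 4 8 7 1 9 11].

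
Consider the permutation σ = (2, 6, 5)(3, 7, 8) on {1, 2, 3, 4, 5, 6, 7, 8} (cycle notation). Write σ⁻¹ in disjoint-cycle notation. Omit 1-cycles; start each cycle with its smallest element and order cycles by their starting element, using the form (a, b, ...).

If σ sends a → b within a cycle, σ⁻¹ sends b → a; equivalently, reverse each cycle.
After reversing and putting each cycle's least element first, σ⁻¹ = (2, 5, 6)(3, 8, 7).

(2, 5, 6)(3, 8, 7)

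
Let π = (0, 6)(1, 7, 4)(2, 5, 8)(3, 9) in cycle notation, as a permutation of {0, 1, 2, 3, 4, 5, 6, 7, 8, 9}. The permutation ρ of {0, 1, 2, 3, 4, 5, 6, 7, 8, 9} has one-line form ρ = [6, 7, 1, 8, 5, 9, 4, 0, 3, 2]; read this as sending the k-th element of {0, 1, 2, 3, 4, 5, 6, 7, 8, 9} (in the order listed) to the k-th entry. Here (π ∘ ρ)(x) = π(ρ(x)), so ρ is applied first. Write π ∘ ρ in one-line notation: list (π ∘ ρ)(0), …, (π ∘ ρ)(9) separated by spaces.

(π ∘ ρ)(x) = π(ρ(x)). Computing each image: π(ρ(0)) = π(6) = 0, π(ρ(1)) = π(7) = 4, π(ρ(2)) = π(1) = 7, π(ρ(3)) = π(8) = 2, π(ρ(4)) = π(5) = 8, π(ρ(5)) = π(9) = 3, π(ρ(6)) = π(4) = 1, π(ρ(7)) = π(0) = 6, π(ρ(8)) = π(3) = 9, π(ρ(9)) = π(2) = 5.
Hence π ∘ ρ = [0 4 7 2 8 3 1 6 9 5].

0 4 7 2 8 3 1 6 9 5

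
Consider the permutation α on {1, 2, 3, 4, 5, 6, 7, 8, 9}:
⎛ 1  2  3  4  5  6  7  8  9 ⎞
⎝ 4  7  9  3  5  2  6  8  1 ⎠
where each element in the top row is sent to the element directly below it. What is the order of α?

12

Decomposing into disjoint cycles gives cycle lengths 4, 3, 1, 1.
Since disjoint cycles commute, ord(α) = lcm(4, 3) = 12.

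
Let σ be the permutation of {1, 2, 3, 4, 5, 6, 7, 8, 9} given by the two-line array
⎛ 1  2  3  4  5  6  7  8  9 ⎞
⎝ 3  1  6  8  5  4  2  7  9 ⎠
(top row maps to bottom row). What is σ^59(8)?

1

Tracing 8 → 7 → … returns to 8 after 7 steps, so 8 lies in a 7-cycle (1, 3, 6, 4, 8, 7, 2).
Powers repeat with period 7 on this cycle, and 59 mod 7 = 3, so σ^59(8) = σ^3(8).
Stepping 3 places around the cycle: 8 → 7 → 2 → 1.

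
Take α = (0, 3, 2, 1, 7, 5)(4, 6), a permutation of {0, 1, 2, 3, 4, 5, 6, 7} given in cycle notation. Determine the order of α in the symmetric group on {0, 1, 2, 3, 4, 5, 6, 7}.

6

The disjoint cycles have lengths 6, 2.
The order of α is the least common multiple of its cycle lengths: lcm(6, 2) = 6.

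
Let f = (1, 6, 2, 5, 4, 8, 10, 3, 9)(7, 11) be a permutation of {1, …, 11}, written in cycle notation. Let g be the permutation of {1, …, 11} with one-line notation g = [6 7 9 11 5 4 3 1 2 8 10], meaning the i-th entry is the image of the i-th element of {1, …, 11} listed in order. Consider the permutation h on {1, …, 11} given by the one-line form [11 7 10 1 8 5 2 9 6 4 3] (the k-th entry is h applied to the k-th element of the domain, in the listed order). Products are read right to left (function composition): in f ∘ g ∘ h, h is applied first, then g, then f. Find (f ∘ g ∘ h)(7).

(f ∘ g ∘ h)(7) = f(g(h(7))). h(7) = 2, then g(2) = 7, then f(7) = 11, so the result is 11.

11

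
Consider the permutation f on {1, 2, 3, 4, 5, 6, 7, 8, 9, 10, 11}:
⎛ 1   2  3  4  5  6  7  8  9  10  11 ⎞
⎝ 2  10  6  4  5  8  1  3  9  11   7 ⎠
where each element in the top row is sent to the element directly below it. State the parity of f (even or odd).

even

In disjoint-cycle form the cycle lengths are 5, 3, 1, 1, 1.
A cycle of length ℓ contributes ℓ−1 transpositions, so f is a product of 4 + 2 = 6 transpositions — even.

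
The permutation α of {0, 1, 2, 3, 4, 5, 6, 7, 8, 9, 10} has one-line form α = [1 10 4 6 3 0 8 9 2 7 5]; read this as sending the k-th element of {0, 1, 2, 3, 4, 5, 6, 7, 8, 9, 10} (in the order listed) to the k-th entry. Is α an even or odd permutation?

even

In disjoint-cycle form the cycle lengths are 5, 4, 2.
A cycle of length ℓ contributes ℓ−1 transpositions, so α is a product of 4 + 3 + 1 = 8 transpositions — even.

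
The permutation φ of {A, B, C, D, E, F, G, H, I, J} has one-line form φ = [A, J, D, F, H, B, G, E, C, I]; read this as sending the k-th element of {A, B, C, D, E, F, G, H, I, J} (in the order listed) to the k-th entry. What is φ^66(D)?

D

Tracing D → F → … returns to D after 6 steps, so D lies in a 6-cycle (B J I C D F).
On a 6-cycle, φ^6 is the identity, so φ^66 = φ^0 there (66 ≡ 0 mod 6).
So φ^66(D) = D.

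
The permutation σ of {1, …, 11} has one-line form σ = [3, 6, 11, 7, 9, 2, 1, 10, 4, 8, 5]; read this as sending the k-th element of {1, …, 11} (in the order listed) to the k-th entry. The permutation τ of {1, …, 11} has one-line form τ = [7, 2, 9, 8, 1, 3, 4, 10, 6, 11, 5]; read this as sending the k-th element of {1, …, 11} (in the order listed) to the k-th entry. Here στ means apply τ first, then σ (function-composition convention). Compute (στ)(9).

(στ)(9) = σ(τ(9)). τ(9) = 6, then σ(6) = 2. So (στ)(9) = 2.

2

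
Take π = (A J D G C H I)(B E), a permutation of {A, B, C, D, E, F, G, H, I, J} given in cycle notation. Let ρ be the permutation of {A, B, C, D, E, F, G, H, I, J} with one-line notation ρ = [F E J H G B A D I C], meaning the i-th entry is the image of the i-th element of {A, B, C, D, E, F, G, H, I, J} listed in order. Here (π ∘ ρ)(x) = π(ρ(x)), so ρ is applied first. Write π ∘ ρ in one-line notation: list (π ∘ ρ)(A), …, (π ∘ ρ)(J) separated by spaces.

F B D I C E J G A H

(π ∘ ρ)(x) = π(ρ(x)). Computing each image: π(ρ(A)) = π(F) = F, π(ρ(B)) = π(E) = B, π(ρ(C)) = π(J) = D, π(ρ(D)) = π(H) = I, π(ρ(E)) = π(G) = C, π(ρ(F)) = π(B) = E, π(ρ(G)) = π(A) = J, π(ρ(H)) = π(D) = G, π(ρ(I)) = π(I) = A, π(ρ(J)) = π(C) = H.
Hence π ∘ ρ = [F B D I C E J G A H].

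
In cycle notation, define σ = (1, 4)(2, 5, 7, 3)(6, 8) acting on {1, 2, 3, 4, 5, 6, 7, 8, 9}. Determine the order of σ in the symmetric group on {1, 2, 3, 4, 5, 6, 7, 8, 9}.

The disjoint cycles have lengths 4, 2, 2, 1.
Since disjoint cycles commute, ord(σ) = lcm(4, 2, 2) = 4.

4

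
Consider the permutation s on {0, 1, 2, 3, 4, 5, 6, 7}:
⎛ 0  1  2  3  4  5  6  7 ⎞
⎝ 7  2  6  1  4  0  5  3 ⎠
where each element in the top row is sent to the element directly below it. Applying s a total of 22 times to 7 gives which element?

Tracing 7 → 3 → … returns to 7 after 7 steps, so 7 lies in a 7-cycle (0 7 3 1 2 6 5).
Powers repeat with period 7 on this cycle, and 22 mod 7 = 1, so s^22(7) = s^1(7).
Stepping 1 place around the cycle: 7 → 3.

3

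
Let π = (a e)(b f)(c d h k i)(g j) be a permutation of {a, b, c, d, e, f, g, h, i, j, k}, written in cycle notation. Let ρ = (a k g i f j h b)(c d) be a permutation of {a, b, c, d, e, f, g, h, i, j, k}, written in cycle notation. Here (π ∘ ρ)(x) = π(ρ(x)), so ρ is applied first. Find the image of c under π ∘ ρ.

ρ(c) = d, then π(d) = h; composing gives (π ∘ ρ)(c) = h.

h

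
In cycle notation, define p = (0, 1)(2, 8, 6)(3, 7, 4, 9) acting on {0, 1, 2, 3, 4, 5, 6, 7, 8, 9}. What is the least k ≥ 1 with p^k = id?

The cycle type of p is (4, 3, 2, 1).
The order of p is the least common multiple of its cycle lengths: lcm(4, 3, 2) = 12.

12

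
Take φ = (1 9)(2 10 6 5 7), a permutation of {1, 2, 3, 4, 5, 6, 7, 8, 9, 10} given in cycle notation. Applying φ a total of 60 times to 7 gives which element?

7

7 lies in the 5-cycle (2 10 6 5 7).
Powers repeat with period 5 on this cycle, and 60 mod 5 = 0, so φ^60(7) = φ^0(7).
So φ^60(7) = 7.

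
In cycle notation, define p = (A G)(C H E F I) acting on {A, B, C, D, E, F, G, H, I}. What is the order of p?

The disjoint cycles have lengths 5, 2, 1, 1.
The order is lcm(5, 2) = 10.

10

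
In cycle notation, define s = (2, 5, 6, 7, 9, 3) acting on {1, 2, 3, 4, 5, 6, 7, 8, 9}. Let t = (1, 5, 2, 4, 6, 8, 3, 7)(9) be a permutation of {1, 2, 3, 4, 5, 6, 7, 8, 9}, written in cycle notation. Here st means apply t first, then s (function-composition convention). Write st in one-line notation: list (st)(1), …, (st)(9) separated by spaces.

For each element, apply t then s: 1 → 5 → 6; 2 → 4 → 4; 3 → 7 → 9; 4 → 6 → 7; 5 → 2 → 5; 6 → 8 → 8; 7 → 1 → 1; 8 → 3 → 2; 9 → 9 → 3.
Collecting the images, st = [6 4 9 7 5 8 1 2 3].

6 4 9 7 5 8 1 2 3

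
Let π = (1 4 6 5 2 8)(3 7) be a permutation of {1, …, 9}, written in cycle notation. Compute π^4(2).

6

2 lies in the 6-cycle (1 4 6 5 2 8).
Stepping 4 places around the cycle: 2 → 8 → 1 → 4 → 6.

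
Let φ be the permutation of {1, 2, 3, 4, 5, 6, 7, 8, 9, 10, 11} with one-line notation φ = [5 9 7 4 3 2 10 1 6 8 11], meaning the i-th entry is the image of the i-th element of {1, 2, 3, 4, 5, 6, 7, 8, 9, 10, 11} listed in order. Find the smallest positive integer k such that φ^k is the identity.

Writing φ as disjoint cycles, the cycle lengths are 6, 3, 1, 1.
The order is lcm(6, 3) = 6.

6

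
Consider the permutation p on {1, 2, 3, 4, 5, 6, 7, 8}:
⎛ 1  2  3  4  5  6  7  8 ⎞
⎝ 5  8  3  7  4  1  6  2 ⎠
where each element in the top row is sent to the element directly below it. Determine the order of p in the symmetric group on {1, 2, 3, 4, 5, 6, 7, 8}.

10

Writing p as disjoint cycles, the cycle lengths are 5, 2, 1.
The order is lcm(5, 2) = 10.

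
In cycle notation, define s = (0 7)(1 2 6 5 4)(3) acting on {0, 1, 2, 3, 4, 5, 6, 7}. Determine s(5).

5 appears in (1 2 6 5 4); the next entry (wrapping around) is 4.

4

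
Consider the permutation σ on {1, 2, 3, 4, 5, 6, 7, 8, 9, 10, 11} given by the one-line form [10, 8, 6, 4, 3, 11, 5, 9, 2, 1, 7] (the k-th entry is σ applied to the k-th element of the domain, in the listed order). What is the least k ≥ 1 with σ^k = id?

The disjoint-cycle form of σ has cycle lengths 5, 3, 2, 1.
Since disjoint cycles commute, ord(σ) = lcm(5, 3, 2) = 30.

30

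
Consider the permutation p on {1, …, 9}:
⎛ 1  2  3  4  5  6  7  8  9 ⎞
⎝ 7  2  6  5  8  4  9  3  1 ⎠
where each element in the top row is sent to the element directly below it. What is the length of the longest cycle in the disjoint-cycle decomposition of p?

5

Decomposing into disjoint cycles gives (1, 7, 9)(3, 6, 4, 5, 8); the longest has length 5.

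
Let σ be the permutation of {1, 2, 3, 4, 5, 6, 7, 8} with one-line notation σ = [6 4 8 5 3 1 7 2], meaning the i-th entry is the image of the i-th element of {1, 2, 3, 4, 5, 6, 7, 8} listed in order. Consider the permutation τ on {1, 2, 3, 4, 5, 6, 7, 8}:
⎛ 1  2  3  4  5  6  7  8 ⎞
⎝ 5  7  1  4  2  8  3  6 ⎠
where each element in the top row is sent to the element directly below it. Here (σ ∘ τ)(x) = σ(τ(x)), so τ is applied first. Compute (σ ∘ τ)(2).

(σ ∘ τ)(2) = σ(τ(2)). τ(2) = 7, then σ(7) = 7. So (σ ∘ τ)(2) = 7.

7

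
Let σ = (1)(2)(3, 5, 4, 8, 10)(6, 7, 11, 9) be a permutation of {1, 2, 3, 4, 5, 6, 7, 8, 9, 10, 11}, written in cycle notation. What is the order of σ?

The disjoint cycles have lengths 5, 4, 1, 1.
The order of σ is the least common multiple of its cycle lengths: lcm(5, 4) = 20.

20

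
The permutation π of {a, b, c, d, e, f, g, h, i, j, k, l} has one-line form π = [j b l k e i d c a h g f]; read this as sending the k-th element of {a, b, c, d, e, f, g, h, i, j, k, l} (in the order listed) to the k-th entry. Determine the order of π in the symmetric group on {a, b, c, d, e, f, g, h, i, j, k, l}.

Decomposing into disjoint cycles gives cycle lengths 7, 3, 1, 1.
The order of π is the least common multiple of its cycle lengths: lcm(7, 3) = 21.

21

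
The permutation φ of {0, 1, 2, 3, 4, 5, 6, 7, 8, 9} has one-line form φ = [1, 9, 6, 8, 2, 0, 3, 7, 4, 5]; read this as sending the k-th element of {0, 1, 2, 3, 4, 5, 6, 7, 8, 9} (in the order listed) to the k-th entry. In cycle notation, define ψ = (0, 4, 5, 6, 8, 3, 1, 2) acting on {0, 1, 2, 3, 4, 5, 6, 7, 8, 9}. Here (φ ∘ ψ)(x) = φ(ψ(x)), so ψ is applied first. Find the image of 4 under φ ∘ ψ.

First apply ψ: ψ(4) = 5, then φ(5) = 0. Thus (φ ∘ ψ)(4) = 0.

0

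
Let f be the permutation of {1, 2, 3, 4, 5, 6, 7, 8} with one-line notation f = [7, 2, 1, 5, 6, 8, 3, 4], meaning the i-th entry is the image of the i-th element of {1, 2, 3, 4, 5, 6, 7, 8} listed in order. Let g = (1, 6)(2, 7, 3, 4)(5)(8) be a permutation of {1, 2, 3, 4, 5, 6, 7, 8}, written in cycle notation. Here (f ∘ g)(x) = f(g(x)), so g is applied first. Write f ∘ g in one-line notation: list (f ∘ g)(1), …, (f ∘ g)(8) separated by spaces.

(f ∘ g)(x) = f(g(x)). Computing each image: f(g(1)) = f(6) = 8, f(g(2)) = f(7) = 3, f(g(3)) = f(4) = 5, f(g(4)) = f(2) = 2, f(g(5)) = f(5) = 6, f(g(6)) = f(1) = 7, f(g(7)) = f(3) = 1, f(g(8)) = f(8) = 4.
Hence f ∘ g = [8 3 5 2 6 7 1 4].

8 3 5 2 6 7 1 4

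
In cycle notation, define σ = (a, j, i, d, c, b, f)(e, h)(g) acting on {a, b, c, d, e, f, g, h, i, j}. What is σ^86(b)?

b lies in the 7-cycle (a, j, i, d, c, b, f).
Powers repeat with period 7 on this cycle, and 86 mod 7 = 2, so σ^86(b) = σ^2(b).
Stepping 2 places around the cycle: b → f → a.

a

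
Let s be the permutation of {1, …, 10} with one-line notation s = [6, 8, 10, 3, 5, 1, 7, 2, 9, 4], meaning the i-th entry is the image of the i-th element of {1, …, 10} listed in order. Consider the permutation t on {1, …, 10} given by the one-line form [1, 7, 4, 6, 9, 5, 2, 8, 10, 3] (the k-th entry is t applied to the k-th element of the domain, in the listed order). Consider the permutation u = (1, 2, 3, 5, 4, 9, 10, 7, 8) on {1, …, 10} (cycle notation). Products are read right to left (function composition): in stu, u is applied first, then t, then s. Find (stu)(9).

Chase 9: u(9) = 10; t(10) = 3; s(3) = 10. Hence (stu)(9) = 10.

10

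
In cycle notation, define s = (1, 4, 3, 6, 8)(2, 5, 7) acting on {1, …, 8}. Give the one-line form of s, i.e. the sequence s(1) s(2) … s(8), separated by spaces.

Reading each image from the cycles: 1↦4, 2↦5, 3↦6, 4↦3, 5↦7, 6↦8, 7↦2, 8↦1.
Listing these in domain order gives 4 5 6 3 7 8 2 1.

4 5 6 3 7 8 2 1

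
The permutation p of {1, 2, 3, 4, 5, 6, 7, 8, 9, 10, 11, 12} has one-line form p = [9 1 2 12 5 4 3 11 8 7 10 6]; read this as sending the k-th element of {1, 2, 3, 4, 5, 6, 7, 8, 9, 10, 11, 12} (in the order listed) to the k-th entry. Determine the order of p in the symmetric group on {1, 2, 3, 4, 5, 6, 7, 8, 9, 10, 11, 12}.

24

Writing p as disjoint cycles, the cycle lengths are 8, 3, 1.
The order is lcm(8, 3) = 24.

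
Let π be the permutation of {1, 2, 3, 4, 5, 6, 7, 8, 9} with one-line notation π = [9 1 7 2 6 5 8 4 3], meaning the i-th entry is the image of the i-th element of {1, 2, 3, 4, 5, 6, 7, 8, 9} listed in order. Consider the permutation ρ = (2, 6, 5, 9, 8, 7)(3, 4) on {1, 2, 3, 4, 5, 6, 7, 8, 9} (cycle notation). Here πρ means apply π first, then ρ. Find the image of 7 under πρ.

(πρ)(7) = ρ(π(7)). π(7) = 8, then ρ(8) = 7. So (πρ)(7) = 7.

7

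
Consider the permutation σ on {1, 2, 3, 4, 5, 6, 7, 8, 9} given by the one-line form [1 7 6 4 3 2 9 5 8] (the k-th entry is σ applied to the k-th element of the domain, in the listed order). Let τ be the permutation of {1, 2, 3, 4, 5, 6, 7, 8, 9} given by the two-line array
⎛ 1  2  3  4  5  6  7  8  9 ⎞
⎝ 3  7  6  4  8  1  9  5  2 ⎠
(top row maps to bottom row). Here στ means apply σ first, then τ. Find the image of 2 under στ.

9

(στ)(2) = τ(σ(2)). σ(2) = 7, then τ(7) = 9. So (στ)(2) = 9.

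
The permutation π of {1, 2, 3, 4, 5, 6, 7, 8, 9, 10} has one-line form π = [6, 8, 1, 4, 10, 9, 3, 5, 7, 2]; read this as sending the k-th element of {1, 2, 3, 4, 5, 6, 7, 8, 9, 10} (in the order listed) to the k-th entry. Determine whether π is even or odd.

In disjoint-cycle form the cycle lengths are 5, 4, 1.
A cycle of length ℓ contributes ℓ−1 transpositions, so π is a product of 4 + 3 = 7 transpositions — odd.

odd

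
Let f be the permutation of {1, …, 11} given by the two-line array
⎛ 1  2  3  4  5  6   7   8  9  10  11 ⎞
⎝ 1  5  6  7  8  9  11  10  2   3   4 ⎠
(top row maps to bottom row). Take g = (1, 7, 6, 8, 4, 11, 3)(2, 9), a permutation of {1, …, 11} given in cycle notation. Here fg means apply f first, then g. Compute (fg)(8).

f(8) = 10, then g(10) = 10; composing gives (fg)(8) = 10.

10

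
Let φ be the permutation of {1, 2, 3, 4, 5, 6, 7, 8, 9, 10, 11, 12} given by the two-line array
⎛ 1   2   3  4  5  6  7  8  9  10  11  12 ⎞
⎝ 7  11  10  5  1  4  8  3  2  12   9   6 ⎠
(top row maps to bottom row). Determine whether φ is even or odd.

even

In disjoint-cycle form the cycle lengths are 9, 3.
A cycle of length ℓ contributes ℓ−1 transpositions, so φ is a product of 8 + 2 = 10 transpositions — even.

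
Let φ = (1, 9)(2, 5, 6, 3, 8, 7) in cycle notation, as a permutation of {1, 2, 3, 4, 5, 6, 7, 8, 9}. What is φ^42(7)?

7

7 lies in the 6-cycle (2, 5, 6, 3, 8, 7).
Since the cycle has length 6, φ^42 acts on it the same as φ^0 (42 mod 6 = 0).
So φ^42(7) = 7.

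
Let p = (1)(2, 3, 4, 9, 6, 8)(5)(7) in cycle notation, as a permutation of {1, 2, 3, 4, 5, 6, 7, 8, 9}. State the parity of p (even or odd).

The cycle lengths are 6, 1, 1, 1.
A cycle is odd iff its length is even; p has 1 even-length cycle, so sgn(p) = (−1)^1 and p is odd.

odd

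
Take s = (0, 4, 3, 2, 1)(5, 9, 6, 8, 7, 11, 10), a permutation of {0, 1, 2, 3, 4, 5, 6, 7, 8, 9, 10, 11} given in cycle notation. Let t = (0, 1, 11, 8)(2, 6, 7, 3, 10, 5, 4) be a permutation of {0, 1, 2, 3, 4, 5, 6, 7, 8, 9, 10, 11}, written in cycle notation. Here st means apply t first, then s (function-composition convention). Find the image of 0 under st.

0

First apply t: t(0) = 1, then s(1) = 0. Thus (st)(0) = 0.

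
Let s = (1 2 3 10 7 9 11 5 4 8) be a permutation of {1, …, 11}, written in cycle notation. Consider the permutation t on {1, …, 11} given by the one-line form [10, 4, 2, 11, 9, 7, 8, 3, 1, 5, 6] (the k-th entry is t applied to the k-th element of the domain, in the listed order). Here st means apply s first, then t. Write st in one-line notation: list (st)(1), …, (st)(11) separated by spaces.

For each element, apply s then t: 1 → 2 → 4; 2 → 3 → 2; 3 → 10 → 5; 4 → 8 → 3; 5 → 4 → 11; 6 → 6 → 7; 7 → 9 → 1; 8 → 1 → 10; 9 → 11 → 6; 10 → 7 → 8; 11 → 5 → 9.
Collecting the images, st = [4 2 5 3 11 7 1 10 6 8 9].

4 2 5 3 11 7 1 10 6 8 9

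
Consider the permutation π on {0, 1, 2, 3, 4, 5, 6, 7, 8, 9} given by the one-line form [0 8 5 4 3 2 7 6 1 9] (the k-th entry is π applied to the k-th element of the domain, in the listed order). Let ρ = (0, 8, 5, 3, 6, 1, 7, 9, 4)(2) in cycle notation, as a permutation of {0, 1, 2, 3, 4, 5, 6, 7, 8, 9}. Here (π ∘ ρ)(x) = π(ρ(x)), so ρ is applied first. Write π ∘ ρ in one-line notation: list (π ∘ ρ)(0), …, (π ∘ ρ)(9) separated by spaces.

(π ∘ ρ)(x) = π(ρ(x)). Computing each image: π(ρ(0)) = π(8) = 1, π(ρ(1)) = π(7) = 6, π(ρ(2)) = π(2) = 5, π(ρ(3)) = π(6) = 7, π(ρ(4)) = π(0) = 0, π(ρ(5)) = π(3) = 4, π(ρ(6)) = π(1) = 8, π(ρ(7)) = π(9) = 9, π(ρ(8)) = π(5) = 2, π(ρ(9)) = π(4) = 3.
Hence π ∘ ρ = [1 6 5 7 0 4 8 9 2 3].

1 6 5 7 0 4 8 9 2 3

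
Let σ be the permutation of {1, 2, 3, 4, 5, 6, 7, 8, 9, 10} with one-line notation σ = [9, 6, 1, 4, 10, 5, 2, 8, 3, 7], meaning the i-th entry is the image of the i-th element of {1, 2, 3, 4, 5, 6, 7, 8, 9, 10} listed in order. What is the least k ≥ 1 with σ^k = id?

Writing σ as disjoint cycles, the cycle lengths are 5, 3, 1, 1.
Since disjoint cycles commute, ord(σ) = lcm(5, 3) = 15.

15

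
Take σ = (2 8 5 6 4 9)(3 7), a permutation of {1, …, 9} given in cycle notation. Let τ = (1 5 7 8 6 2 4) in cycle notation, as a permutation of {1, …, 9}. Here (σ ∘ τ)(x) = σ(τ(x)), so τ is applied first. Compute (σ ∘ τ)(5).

3

First apply τ: τ(5) = 7, then σ(7) = 3. Thus (σ ∘ τ)(5) = 3.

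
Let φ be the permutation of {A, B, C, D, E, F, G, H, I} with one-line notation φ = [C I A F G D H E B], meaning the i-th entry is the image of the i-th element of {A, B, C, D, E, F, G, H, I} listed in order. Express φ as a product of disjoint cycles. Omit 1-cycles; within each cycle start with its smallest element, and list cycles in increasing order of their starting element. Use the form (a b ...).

From A: A → C → A, closing the cycle (A C).
Continuing from each remaining unvisited element yields (A C)(B I)(D F)(E G H).

(A C)(B I)(D F)(E G H)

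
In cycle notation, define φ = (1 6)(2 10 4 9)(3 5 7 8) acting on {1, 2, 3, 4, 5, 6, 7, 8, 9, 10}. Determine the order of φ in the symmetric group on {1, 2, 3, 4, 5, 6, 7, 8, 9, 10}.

The disjoint cycles have lengths 4, 4, 2.
The order is lcm(4, 4, 2) = 4.

4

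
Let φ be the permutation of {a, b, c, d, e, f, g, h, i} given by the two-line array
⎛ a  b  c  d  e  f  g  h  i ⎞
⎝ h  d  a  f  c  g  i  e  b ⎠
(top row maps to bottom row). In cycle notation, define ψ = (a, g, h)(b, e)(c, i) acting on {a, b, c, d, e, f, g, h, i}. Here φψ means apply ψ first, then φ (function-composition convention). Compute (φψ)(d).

ψ(d) = d, then φ(d) = f; composing gives (φψ)(d) = f.

f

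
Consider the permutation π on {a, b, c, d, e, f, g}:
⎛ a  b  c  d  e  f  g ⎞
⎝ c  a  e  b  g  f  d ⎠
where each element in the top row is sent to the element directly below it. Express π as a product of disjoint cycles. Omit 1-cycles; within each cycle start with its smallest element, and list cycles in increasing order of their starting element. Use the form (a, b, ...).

Iterating π from a gives a → c → e → g → d → b → a; that is the 6-cycle (a, c, e, g, d, b).
Repeating from the next unused element and collecting all non-trivial cycles gives (a, c, e, g, d, b).

(a, c, e, g, d, b)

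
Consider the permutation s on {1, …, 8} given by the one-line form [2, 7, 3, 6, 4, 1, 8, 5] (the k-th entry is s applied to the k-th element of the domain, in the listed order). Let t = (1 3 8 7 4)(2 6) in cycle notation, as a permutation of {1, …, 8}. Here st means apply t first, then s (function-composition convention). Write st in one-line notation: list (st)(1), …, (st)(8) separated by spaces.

For each element, apply t then s: 1 → 3 → 3; 2 → 6 → 1; 3 → 8 → 5; 4 → 1 → 2; 5 → 5 → 4; 6 → 2 → 7; 7 → 4 → 6; 8 → 7 → 8.
Collecting the images, st = [3 1 5 2 4 7 6 8].

3 1 5 2 4 7 6 8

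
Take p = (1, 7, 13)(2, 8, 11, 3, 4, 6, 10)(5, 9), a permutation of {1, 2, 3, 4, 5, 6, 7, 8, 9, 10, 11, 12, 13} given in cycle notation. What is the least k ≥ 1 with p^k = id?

42

The cycle type of p is (7, 3, 2, 1).
Since disjoint cycles commute, ord(p) = lcm(7, 3, 2) = 42.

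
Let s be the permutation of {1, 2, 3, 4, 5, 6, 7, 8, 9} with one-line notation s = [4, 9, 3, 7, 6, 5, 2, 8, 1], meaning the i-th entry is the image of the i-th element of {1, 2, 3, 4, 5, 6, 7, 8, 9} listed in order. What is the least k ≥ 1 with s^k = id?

10

The disjoint-cycle form of s has cycle lengths 5, 2, 1, 1.
The order of s is the least common multiple of its cycle lengths: lcm(5, 2) = 10.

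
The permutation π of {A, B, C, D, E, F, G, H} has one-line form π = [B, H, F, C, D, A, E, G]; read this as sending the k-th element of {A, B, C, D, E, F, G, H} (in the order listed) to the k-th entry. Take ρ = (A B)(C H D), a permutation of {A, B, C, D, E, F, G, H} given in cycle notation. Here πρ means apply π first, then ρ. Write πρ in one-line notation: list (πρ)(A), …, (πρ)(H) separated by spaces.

(πρ)(x) = ρ(π(x)). Computing each image: ρ(π(A)) = ρ(B) = A, ρ(π(B)) = ρ(H) = D, ρ(π(C)) = ρ(F) = F, ρ(π(D)) = ρ(C) = H, ρ(π(E)) = ρ(D) = C, ρ(π(F)) = ρ(A) = B, ρ(π(G)) = ρ(E) = E, ρ(π(H)) = ρ(G) = G.
Hence πρ = [A D F H C B E G].

A D F H C B E G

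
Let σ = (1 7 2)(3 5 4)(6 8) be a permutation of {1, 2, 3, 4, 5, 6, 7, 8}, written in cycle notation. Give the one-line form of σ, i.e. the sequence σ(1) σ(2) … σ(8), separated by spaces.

Image by image: 1→7, 2→1, 3→5, 4→3, 5→4, 6→8, 7→2, 8→6.
Listing these in domain order gives 7 1 5 3 4 8 2 6.

7 1 5 3 4 8 2 6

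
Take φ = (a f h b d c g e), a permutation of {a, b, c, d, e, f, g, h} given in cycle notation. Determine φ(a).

Within (a f h b d c g e), a ↦ f.

f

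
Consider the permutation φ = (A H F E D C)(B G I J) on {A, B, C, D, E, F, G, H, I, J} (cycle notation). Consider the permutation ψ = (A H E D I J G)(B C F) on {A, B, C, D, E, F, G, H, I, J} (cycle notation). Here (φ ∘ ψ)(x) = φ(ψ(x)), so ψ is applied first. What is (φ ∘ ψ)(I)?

First apply ψ: ψ(I) = J, then φ(J) = B. Thus (φ ∘ ψ)(I) = B.

B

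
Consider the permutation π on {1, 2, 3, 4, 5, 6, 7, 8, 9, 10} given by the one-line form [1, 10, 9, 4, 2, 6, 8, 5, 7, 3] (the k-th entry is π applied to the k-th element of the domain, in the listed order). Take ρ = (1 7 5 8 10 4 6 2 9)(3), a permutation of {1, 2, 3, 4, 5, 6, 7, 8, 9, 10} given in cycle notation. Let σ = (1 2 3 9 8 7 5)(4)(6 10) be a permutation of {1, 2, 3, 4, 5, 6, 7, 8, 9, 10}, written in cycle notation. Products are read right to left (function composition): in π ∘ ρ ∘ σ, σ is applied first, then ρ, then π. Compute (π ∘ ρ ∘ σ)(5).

8

Chase 5: σ(5) = 1; ρ(1) = 7; π(7) = 8. Hence (π ∘ ρ ∘ σ)(5) = 8.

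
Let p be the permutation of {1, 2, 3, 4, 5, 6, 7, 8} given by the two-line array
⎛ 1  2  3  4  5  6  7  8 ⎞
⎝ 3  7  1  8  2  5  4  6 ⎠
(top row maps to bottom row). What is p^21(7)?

6

Tracing 7 → 4 → … returns to 7 after 6 steps, so 7 lies in a 6-cycle (2 7 4 8 6 5).
On a 6-cycle, p^6 is the identity, so p^21 = p^3 there (21 ≡ 3 mod 6).
Advancing 3 steps from 7: 7 → 4 → 8 → 6.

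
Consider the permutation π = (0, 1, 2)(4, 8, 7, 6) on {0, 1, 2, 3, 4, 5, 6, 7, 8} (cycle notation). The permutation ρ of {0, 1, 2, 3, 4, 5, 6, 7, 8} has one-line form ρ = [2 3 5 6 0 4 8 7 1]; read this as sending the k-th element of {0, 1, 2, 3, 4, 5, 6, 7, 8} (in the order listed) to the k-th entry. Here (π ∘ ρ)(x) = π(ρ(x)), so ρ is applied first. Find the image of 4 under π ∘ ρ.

ρ(4) = 0, then π(0) = 1; composing gives (π ∘ ρ)(4) = 1.

1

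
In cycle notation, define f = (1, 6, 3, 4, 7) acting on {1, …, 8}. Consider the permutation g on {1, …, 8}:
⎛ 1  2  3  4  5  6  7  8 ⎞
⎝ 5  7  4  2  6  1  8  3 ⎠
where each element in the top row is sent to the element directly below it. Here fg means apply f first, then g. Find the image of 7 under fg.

5

f(7) = 1, then g(1) = 5; composing gives (fg)(7) = 5.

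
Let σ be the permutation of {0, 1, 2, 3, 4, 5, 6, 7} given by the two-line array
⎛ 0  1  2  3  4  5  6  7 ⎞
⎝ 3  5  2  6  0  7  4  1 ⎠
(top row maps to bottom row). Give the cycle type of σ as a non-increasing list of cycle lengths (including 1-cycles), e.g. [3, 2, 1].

[4, 3, 1]

The disjoint cycles are (0 3 6 4)(1 5 7)(2), with lengths 4, 3, 1 in non-increasing order.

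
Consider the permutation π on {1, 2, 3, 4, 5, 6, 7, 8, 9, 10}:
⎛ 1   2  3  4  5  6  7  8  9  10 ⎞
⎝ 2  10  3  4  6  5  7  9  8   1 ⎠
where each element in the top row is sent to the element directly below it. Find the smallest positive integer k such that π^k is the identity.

Decomposing into disjoint cycles gives cycle lengths 3, 2, 2, 1, 1, 1.
The order of π is the least common multiple of its cycle lengths: lcm(3, 2, 2) = 6.

6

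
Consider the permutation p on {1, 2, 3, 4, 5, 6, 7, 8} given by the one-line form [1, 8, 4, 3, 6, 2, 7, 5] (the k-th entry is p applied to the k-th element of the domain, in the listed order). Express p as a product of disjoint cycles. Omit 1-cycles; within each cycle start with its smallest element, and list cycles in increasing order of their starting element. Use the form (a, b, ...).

Start at 2 and follow images: 2 → 8 → 5 → 6 → 2, giving the cycle (2, 8, 5, 6).
Continuing from each remaining unvisited element yields (2, 8, 5, 6)(3, 4).

(2, 8, 5, 6)(3, 4)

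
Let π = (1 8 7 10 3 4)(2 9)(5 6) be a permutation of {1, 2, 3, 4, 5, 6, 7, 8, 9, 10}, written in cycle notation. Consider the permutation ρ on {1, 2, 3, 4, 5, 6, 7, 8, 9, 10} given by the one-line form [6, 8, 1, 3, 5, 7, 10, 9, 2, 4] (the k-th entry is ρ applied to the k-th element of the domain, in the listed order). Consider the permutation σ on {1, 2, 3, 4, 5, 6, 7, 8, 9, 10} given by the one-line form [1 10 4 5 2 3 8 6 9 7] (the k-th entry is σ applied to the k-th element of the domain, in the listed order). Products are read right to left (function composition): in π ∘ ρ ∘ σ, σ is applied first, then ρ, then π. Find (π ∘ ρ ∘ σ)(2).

Chase 2: σ(2) = 10; ρ(10) = 4; π(4) = 1. Hence (π ∘ ρ ∘ σ)(2) = 1.

1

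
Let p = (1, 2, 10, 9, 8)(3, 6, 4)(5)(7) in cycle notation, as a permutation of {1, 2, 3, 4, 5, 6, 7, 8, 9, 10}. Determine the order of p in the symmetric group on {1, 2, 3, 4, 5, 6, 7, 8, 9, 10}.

The cycle type of p is (5, 3, 1, 1).
The order is lcm(5, 3) = 15.

15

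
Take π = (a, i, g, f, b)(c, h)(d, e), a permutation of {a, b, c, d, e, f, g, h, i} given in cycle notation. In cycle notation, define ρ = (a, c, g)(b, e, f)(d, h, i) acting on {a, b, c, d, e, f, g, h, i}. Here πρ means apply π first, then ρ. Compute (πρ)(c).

i

(πρ)(c) = ρ(π(c)). π(c) = h, then ρ(h) = i. So (πρ)(c) = i.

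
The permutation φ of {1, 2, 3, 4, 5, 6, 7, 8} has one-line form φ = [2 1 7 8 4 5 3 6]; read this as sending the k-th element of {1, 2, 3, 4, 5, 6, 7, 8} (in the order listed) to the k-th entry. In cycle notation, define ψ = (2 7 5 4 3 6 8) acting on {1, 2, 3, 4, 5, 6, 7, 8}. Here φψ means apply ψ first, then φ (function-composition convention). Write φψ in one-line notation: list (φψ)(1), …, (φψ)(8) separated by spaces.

Chase each element through ψ then φ: 1 → 1 → 2; 2 → 7 → 3; 3 → 6 → 5; 4 → 3 → 7; 5 → 4 → 8; 6 → 8 → 6; 7 → 5 → 4; 8 → 2 → 1.
Collecting the images, φψ = [2 3 5 7 8 6 4 1].

2 3 5 7 8 6 4 1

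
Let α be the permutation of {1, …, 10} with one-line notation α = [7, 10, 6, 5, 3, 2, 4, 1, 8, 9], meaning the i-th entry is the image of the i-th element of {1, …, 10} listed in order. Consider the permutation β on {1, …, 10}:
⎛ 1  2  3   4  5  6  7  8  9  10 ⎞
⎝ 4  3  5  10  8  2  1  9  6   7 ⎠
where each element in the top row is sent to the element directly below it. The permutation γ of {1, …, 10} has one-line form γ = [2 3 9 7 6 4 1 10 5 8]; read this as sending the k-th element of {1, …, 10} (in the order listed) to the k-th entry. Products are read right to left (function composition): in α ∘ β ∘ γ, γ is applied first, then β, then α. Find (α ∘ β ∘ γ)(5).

10

Apply the permutations in order: γ(5) = 6, then β(6) = 2, then α(2) = 10. So (α ∘ β ∘ γ)(5) = 10.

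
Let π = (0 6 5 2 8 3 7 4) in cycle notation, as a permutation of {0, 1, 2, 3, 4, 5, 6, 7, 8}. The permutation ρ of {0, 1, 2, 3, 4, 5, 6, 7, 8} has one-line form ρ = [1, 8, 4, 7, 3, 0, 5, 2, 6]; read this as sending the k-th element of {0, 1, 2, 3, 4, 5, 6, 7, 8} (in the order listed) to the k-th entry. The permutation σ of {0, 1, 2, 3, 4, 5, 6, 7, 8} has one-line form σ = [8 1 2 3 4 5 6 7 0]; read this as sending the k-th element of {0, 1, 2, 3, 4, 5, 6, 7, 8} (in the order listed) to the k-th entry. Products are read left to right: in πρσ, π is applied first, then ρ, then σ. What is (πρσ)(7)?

Apply the permutations in order: π(7) = 4, then ρ(4) = 3, then σ(3) = 3. So (πρσ)(7) = 3.

3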